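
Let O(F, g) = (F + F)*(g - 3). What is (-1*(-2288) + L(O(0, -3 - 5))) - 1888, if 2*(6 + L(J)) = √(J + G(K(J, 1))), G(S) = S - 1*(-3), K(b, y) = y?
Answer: 395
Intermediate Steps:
O(F, g) = 2*F*(-3 + g) (O(F, g) = (2*F)*(-3 + g) = 2*F*(-3 + g))
G(S) = 3 + S (G(S) = S + 3 = 3 + S)
L(J) = -6 + √(4 + J)/2 (L(J) = -6 + √(J + (3 + 1))/2 = -6 + √(J + 4)/2 = -6 + √(4 + J)/2)
(-1*(-2288) + L(O(0, -3 - 5))) - 1888 = (-1*(-2288) + (-6 + √(4 + 2*0*(-3 + (-3 - 5)))/2)) - 1888 = (2288 + (-6 + √(4 + 2*0*(-3 - 8))/2)) - 1888 = (2288 + (-6 + √(4 + 2*0*(-11))/2)) - 1888 = (2288 + (-6 + √(4 + 0)/2)) - 1888 = (2288 + (-6 + √4/2)) - 1888 = (2288 + (-6 + (½)*2)) - 1888 = (2288 + (-6 + 1)) - 1888 = (2288 - 5) - 1888 = 2283 - 1888 = 395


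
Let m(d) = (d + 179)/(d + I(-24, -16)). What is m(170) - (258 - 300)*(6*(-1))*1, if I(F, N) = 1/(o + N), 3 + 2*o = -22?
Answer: -2421483/9688 ≈ -249.95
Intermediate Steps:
o = -25/2 (o = -3/2 + (1/2)*(-22) = -3/2 - 11 = -25/2 ≈ -12.500)
I(F, N) = 1/(-25/2 + N)
m(d) = (179 + d)/(-2/57 + d) (m(d) = (d + 179)/(d + 2/(-25 + 2*(-16))) = (179 + d)/(d + 2/(-25 - 32)) = (179 + d)/(d + 2/(-57)) = (179 + d)/(d + 2*(-1/57)) = (179 + d)/(d - 2/57) = (179 + d)/(-2/57 + d))
m(170) - (258 - 300)*(6*(-1))*1 = 57*(179 + 170)/(-2 + 57*170) - (258 - 300)*(6*(-1))*1 = 57*349/(-2 + 9690) - (-42)*(-6*1) = 57*349/9688 - (-42)*(-6) = 57*(1/9688)*349 - 1*252 = 19893/9688 - 252 = -2421483/9688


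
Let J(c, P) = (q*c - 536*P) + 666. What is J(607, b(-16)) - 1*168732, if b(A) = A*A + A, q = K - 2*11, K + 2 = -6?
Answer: -314916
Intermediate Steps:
K = -8 (K = -2 - 6 = -8)
q = -30 (q = -8 - 2*11 = -8 - 22 = -30)
b(A) = A + A**2 (b(A) = A**2 + A = A + A**2)
J(c, P) = 666 - 536*P - 30*c (J(c, P) = (-30*c - 536*P) + 666 = (-536*P - 30*c) + 666 = 666 - 536*P - 30*c)
J(607, b(-16)) - 1*168732 = (666 - (-8576)*(1 - 16) - 30*607) - 1*168732 = (666 - (-8576)*(-15) - 18210) - 168732 = (666 - 536*240 - 18210) - 168732 = (666 - 128640 - 18210) - 168732 = -146184 - 168732 = -314916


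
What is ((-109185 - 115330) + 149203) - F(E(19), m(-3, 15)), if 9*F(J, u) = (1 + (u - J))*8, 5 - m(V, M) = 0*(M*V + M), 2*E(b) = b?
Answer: -677780/9 ≈ -75309.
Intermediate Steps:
E(b) = b/2
m(V, M) = 5 (m(V, M) = 5 - 0*(M*V + M) = 5 - 0*(M + M*V) = 5 - 1*0 = 5 + 0 = 5)
F(J, u) = 8/9 - 8*J/9 + 8*u/9 (F(J, u) = ((1 + (u - J))*8)/9 = ((1 + u - J)*8)/9 = (8 - 8*J + 8*u)/9 = 8/9 - 8*J/9 + 8*u/9)
((-109185 - 115330) + 149203) - F(E(19), m(-3, 15)) = ((-109185 - 115330) + 149203) - (8/9 - 4*19/9 + (8/9)*5) = (-224515 + 149203) - (8/9 - 8/9*19/2 + 40/9) = -75312 - (8/9 - 76/9 + 40/9) = -75312 - 1*(-28/9) = -75312 + 28/9 = -677780/9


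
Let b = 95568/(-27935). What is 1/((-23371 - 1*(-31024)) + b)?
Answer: 27935/213690987 ≈ 0.00013073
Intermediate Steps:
b = -95568/27935 (b = 95568*(-1/27935) = -95568/27935 ≈ -3.4211)
1/((-23371 - 1*(-31024)) + b) = 1/((-23371 - 1*(-31024)) - 95568/27935) = 1/((-23371 + 31024) - 95568/27935) = 1/(7653 - 95568/27935) = 1/(213690987/27935) = 27935/213690987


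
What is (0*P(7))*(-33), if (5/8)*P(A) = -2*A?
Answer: 0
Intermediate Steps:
P(A) = -16*A/5 (P(A) = 8*(-2*A)/5 = -16*A/5)
(0*P(7))*(-33) = (0*(-16/5*7))*(-33) = (0*(-112/5))*(-33) = 0*(-33) = 0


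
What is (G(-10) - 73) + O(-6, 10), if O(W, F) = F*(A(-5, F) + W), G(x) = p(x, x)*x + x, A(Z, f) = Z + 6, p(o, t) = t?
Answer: -33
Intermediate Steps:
A(Z, f) = 6 + Z
G(x) = x + x² (G(x) = x*x + x = x² + x = x + x²)
O(W, F) = F*(1 + W) (O(W, F) = F*((6 - 5) + W) = F*(1 + W))
(G(-10) - 73) + O(-6, 10) = (-10*(1 - 10) - 73) + 10*(1 - 6) = (-10*(-9) - 73) + 10*(-5) = (90 - 73) - 50 = 17 - 50 = -33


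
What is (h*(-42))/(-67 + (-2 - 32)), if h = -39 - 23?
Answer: -2604/101 ≈ -25.782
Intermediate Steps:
h = -62
(h*(-42))/(-67 + (-2 - 32)) = (-62*(-42))/(-67 + (-2 - 32)) = 2604/(-67 - 34) = 2604/(-101) = 2604*(-1/101) = -2604/101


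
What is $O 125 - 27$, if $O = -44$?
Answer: $-5527$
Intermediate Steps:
$O 125 - 27 = \left(-44\right) 125 - 27 = -5500 - 27 = -5527$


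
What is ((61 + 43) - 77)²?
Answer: 729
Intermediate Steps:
((61 + 43) - 77)² = (104 - 77)² = 27² = 729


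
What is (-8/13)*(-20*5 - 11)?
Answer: 888/13 ≈ 68.308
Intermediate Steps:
(-8/13)*(-20*5 - 11) = (-8*1/13)*(-100 - 11) = -8/13*(-111) = 888/13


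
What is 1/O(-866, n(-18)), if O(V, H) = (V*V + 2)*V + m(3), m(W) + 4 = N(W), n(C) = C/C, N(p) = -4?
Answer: -1/649463636 ≈ -1.5397e-9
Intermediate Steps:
n(C) = 1
m(W) = -8 (m(W) = -4 - 4 = -8)
O(V, H) = -8 + V*(2 + V**2) (O(V, H) = (V*V + 2)*V - 8 = (V**2 + 2)*V - 8 = (2 + V**2)*V - 8 = V*(2 + V**2) - 8 = -8 + V*(2 + V**2))
1/O(-866, n(-18)) = 1/(-8 + (-866)**3 + 2*(-866)) = 1/(-8 - 649461896 - 1732) = 1/(-649463636) = -1/649463636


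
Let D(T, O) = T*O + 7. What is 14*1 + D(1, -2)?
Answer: 19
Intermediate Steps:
D(T, O) = 7 + O*T (D(T, O) = O*T + 7 = 7 + O*T)
14*1 + D(1, -2) = 14*1 + (7 - 2*1) = 14 + (7 - 2) = 14 + 5 = 19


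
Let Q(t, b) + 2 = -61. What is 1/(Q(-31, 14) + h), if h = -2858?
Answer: -1/2921 ≈ -0.00034235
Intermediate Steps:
Q(t, b) = -63 (Q(t, b) = -2 - 61 = -63)
1/(Q(-31, 14) + h) = 1/(-63 - 2858) = 1/(-2921) = -1/2921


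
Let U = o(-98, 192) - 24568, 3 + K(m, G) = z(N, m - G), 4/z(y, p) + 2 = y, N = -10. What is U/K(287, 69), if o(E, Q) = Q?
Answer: 36564/5 ≈ 7312.8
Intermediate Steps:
z(y, p) = 4/(-2 + y)
K(m, G) = -10/3 (K(m, G) = -3 + 4/(-2 - 10) = -3 + 4/(-12) = -3 + 4*(-1/12) = -3 - ⅓ = -10/3)
U = -24376 (U = 192 - 24568 = -24376)
U/K(287, 69) = -24376/(-10/3) = -24376*(-3/10) = 36564/5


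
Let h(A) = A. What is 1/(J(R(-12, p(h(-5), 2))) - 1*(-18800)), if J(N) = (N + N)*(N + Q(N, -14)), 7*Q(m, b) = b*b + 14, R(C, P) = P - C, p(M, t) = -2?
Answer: 1/19600 ≈ 5.1020e-5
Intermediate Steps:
Q(m, b) = 2 + b²/7 (Q(m, b) = (b*b + 14)/7 = (b² + 14)/7 = (14 + b²)/7 = 2 + b²/7)
J(N) = 2*N*(30 + N) (J(N) = (N + N)*(N + (2 + (⅐)*(-14)²)) = (2*N)*(N + (2 + (⅐)*196)) = (2*N)*(N + (2 + 28)) = (2*N)*(N + 30) = (2*N)*(30 + N) = 2*N*(30 + N))
1/(J(R(-12, p(h(-5), 2))) - 1*(-18800)) = 1/(2*(-2 - 1*(-12))*(30 + (-2 - 1*(-12))) - 1*(-18800)) = 1/(2*(-2 + 12)*(30 + (-2 + 12)) + 18800) = 1/(2*10*(30 + 10) + 18800) = 1/(2*10*40 + 18800) = 1/(800 + 18800) = 1/19600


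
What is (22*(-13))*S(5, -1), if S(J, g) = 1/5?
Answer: -286/5 ≈ -57.200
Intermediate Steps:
S(J, g) = ⅕
(22*(-13))*S(5, -1) = (22*(-13))*(⅕) = -286*⅕ = -286/5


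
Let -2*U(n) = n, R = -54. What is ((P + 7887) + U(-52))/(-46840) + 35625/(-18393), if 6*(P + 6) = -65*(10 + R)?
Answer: -1822875781/861528120 ≈ -2.1159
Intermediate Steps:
P = 1412/3 (P = -6 + (-65*(10 - 54))/6 = -6 + (-65*(-44))/6 = -6 + (⅙)*2860 = -6 + 1430/3 = 1412/3 ≈ 470.67)
U(n) = -n/2
((P + 7887) + U(-52))/(-46840) + 35625/(-18393) = ((1412/3 + 7887) - ½*(-52))/(-46840) + 35625/(-18393) = (25073/3 + 26)*(-1/46840) + 35625*(-1/18393) = (25151/3)*(-1/46840) - 11875/6131 = -25151/140520 - 11875/6131 = -1822875781/861528120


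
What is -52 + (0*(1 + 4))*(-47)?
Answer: -52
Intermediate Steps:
-52 + (0*(1 + 4))*(-47) = -52 + (0*5)*(-47) = -52 + 0*(-47) = -52 + 0 = -52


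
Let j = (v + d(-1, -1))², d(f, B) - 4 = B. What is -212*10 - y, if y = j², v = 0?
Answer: -2201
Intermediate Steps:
d(f, B) = 4 + B
j = 9 (j = (0 + (4 - 1))² = (0 + 3)² = 3² = 9)
y = 81 (y = 9² = 81)
-212*10 - y = -212*10 - 1*81 = -2120 - 81 = -2201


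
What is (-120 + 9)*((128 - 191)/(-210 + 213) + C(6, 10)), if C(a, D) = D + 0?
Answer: 1221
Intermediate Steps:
C(a, D) = D
(-120 + 9)*((128 - 191)/(-210 + 213) + C(6, 10)) = (-120 + 9)*((128 - 191)/(-210 + 213) + 10) = -111*(-63/3 + 10) = -111*(-63*⅓ + 10) = -111*(-21 + 10) = -111*(-11) = 1221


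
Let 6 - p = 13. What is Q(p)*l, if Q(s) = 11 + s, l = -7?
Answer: -28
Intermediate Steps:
p = -7 (p = 6 - 1*13 = 6 - 13 = -7)
Q(p)*l = (11 - 7)*(-7) = 4*(-7) = -28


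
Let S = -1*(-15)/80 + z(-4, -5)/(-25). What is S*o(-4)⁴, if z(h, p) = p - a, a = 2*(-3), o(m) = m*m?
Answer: 241664/25 ≈ 9666.6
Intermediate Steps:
o(m) = m²
a = -6
z(h, p) = 6 + p (z(h, p) = p - 1*(-6) = p + 6 = 6 + p)
S = 59/400 (S = -1*(-15)/80 + (6 - 5)/(-25) = 15*(1/80) + 1*(-1/25) = 3/16 - 1/25 = 59/400 ≈ 0.14750)
S*o(-4)⁴ = 59*((-4)²)⁴/400 = (59/400)*16⁴ = (59/400)*65536 = 241664/25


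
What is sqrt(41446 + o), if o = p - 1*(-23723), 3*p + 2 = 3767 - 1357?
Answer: sqrt(593745)/3 ≈ 256.85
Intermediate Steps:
p = 2408/3 (p = -2/3 + (3767 - 1357)/3 = -2/3 + (1/3)*2410 = -2/3 + 2410/3 = 2408/3 ≈ 802.67)
o = 73577/3 (o = 2408/3 - 1*(-23723) = 2408/3 + 23723 = 73577/3 ≈ 24526.)
sqrt(41446 + o) = sqrt(41446 + 73577/3) = sqrt(197915/3) = sqrt(593745)/3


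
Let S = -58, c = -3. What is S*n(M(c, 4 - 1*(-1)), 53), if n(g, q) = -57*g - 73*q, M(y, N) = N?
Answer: 240932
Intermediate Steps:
n(g, q) = -73*q - 57*g
S*n(M(c, 4 - 1*(-1)), 53) = -58*(-73*53 - 57*(4 - 1*(-1))) = -58*(-3869 - 57*(4 + 1)) = -58*(-3869 - 57*5) = -58*(-3869 - 285) = -58*(-4154) = 240932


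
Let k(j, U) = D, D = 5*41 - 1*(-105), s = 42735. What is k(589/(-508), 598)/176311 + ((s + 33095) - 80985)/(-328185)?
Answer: 202124111/11572525107 ≈ 0.017466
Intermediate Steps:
D = 310 (D = 205 + 105 = 310)
k(j, U) = 310
k(589/(-508), 598)/176311 + ((s + 33095) - 80985)/(-328185) = 310/176311 + ((42735 + 33095) - 80985)/(-328185) = 310*(1/176311) + (75830 - 80985)*(-1/328185) = 310/176311 - 5155*(-1/328185) = 310/176311 + 1031/65637 = 202124111/11572525107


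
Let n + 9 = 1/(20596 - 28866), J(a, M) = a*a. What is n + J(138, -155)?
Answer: 157419449/8270 ≈ 19035.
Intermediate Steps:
J(a, M) = a²
n = -74431/8270 (n = -9 + 1/(20596 - 28866) = -9 + 1/(-8270) = -9 - 1/8270 = -74431/8270 ≈ -9.0001)
n + J(138, -155) = -74431/8270 + 138² = -74431/8270 + 19044 = 157419449/8270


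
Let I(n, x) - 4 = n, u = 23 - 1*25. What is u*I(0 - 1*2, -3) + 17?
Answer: 13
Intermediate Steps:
u = -2 (u = 23 - 25 = -2)
I(n, x) = 4 + n
u*I(0 - 1*2, -3) + 17 = -2*(4 + (0 - 1*2)) + 17 = -2*(4 + (0 - 2)) + 17 = -2*(4 - 2) + 17 = -2*2 + 17 = -4 + 17 = 13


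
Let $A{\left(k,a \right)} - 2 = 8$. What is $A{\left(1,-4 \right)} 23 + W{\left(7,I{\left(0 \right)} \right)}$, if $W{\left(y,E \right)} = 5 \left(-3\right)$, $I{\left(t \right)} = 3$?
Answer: $215$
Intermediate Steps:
$A{\left(k,a \right)} = 10$ ($A{\left(k,a \right)} = 2 + 8 = 10$)
$W{\left(y,E \right)} = -15$
$A{\left(1,-4 \right)} 23 + W{\left(7,I{\left(0 \right)} \right)} = 10 \cdot 23 - 15 = 230 - 15 = 215$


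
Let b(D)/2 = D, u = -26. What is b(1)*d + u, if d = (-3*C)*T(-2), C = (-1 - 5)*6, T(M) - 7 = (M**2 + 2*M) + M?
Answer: 1054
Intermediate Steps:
b(D) = 2*D
T(M) = 7 + M**2 + 3*M (T(M) = 7 + ((M**2 + 2*M) + M) = 7 + (M**2 + 3*M) = 7 + M**2 + 3*M)
C = -36 (C = -6*6 = -36)
d = 540 (d = (-3*(-36))*(7 + (-2)**2 + 3*(-2)) = 108*(7 + 4 - 6) = 108*5 = 540)
b(1)*d + u = (2*1)*540 - 26 = 2*540 - 26 = 1080 - 26 = 1054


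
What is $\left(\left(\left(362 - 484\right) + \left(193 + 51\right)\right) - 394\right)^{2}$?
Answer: $73984$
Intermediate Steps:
$\left(\left(\left(362 - 484\right) + \left(193 + 51\right)\right) - 394\right)^{2} = \left(\left(-122 + 244\right) - 394\right)^{2} = \left(122 - 394\right)^{2} = \left(-272\right)^{2} = 73984$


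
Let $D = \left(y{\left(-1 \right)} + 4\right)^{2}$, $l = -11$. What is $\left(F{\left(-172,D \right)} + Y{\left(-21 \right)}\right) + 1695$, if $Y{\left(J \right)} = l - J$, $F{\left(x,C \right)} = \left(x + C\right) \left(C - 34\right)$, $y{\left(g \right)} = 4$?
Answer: $-1535$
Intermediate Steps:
$D = 64$ ($D = \left(4 + 4\right)^{2} = 8^{2} = 64$)
$F{\left(x,C \right)} = \left(-34 + C\right) \left(C + x\right)$ ($F{\left(x,C \right)} = \left(C + x\right) \left(-34 + C\right) = \left(-34 + C\right) \left(C + x\right)$)
$Y{\left(J \right)} = -11 - J$
$\left(F{\left(-172,D \right)} + Y{\left(-21 \right)}\right) + 1695 = \left(\left(64^{2} - 2176 - -5848 + 64 \left(-172\right)\right) - -10\right) + 1695 = \left(\left(4096 - 2176 + 5848 - 11008\right) + \left(-11 + 21\right)\right) + 1695 = \left(-3240 + 10\right) + 1695 = -3230 + 1695 = -1535$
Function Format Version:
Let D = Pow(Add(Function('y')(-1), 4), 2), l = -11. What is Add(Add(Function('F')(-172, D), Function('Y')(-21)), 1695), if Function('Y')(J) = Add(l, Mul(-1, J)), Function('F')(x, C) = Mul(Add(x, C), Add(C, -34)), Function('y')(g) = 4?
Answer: -1535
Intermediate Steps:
D = 64 (D = Pow(Add(4, 4), 2) = Pow(8, 2) = 64)
Function('F')(x, C) = Mul(Add(-34, C), Add(C, x)) (Function('F')(x, C) = Mul(Add(C, x), Add(-34, C)) = Mul(Add(-34, C), Add(C, x)))
Function('Y')(J) = Add(-11, Mul(-1, J))
Add(Add(Function('F')(-172, D), Function('Y')(-21)), 1695) = Add(Add(Add(Pow(64, 2), Mul(-34, 64), Mul(-34, -172), Mul(64, -172)), Add(-11, Mul(-1, -21))), 1695) = Add(Add(Add(4096, -2176, 5848, -11008), Add(-11, 21)), 1695) = Add(Add(-3240, 10), 1695) = Add(-3230, 1695) = -1535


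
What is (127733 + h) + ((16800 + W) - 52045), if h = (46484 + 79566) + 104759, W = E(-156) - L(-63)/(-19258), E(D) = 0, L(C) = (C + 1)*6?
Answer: 3113026627/9629 ≈ 3.2330e+5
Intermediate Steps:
L(C) = 6 + 6*C (L(C) = (1 + C)*6 = 6 + 6*C)
W = -186/9629 (W = 0 - (6 + 6*(-63))/(-19258) = 0 - (6 - 378)*(-1)/19258 = 0 - (-372)*(-1)/19258 = 0 - 1*186/9629 = 0 - 186/9629 = -186/9629 ≈ -0.019317)
h = 230809 (h = 126050 + 104759 = 230809)
(127733 + h) + ((16800 + W) - 52045) = (127733 + 230809) + ((16800 - 186/9629) - 52045) = 358542 + (161767014/9629 - 52045) = 358542 - 339374291/9629 = 3113026627/9629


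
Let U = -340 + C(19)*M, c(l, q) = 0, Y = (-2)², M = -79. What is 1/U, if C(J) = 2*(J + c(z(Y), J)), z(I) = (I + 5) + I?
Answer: -1/3342 ≈ -0.00029922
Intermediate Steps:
Y = 4
z(I) = 5 + 2*I (z(I) = (5 + I) + I = 5 + 2*I)
C(J) = 2*J (C(J) = 2*(J + 0) = 2*J)
U = -3342 (U = -340 + (2*19)*(-79) = -340 + 38*(-79) = -340 - 3002 = -3342)
1/U = 1/(-3342) = -1/3342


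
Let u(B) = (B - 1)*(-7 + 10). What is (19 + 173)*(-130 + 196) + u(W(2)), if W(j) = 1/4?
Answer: 50679/4 ≈ 12670.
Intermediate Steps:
W(j) = ¼
u(B) = -3 + 3*B (u(B) = (-1 + B)*3 = -3 + 3*B)
(19 + 173)*(-130 + 196) + u(W(2)) = (19 + 173)*(-130 + 196) + (-3 + 3*(¼)) = 192*66 + (-3 + ¾) = 12672 - 9/4 = 50679/4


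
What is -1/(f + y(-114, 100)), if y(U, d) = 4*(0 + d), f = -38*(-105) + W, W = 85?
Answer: -1/4475 ≈ -0.00022346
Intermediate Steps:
f = 4075 (f = -38*(-105) + 85 = 3990 + 85 = 4075)
y(U, d) = 4*d
-1/(f + y(-114, 100)) = -1/(4075 + 4*100) = -1/(4075 + 400) = -1/4475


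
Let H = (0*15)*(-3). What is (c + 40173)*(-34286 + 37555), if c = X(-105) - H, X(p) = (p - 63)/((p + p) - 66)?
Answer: 3020533117/23 ≈ 1.3133e+8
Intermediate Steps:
H = 0 (H = 0*(-3) = 0)
X(p) = (-63 + p)/(-66 + 2*p) (X(p) = (-63 + p)/(2*p - 66) = (-63 + p)/(-66 + 2*p))
c = 14/23 (c = (-63 - 105)/(2*(-33 - 105)) - 1*0 = (½)*(-168)/(-138) + 0 = (½)*(-1/138)*(-168) + 0 = 14/23 + 0 = 14/23 ≈ 0.60870)
(c + 40173)*(-34286 + 37555) = (14/23 + 40173)*(-34286 + 37555) = (923993/23)*3269 = 3020533117/23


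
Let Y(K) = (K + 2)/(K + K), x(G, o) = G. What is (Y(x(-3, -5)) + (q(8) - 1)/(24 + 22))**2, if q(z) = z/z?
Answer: 1/36 ≈ 0.027778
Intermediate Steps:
q(z) = 1
Y(K) = (2 + K)/(2*K) (Y(K) = (2 + K)/((2*K)) = (2 + K)*(1/(2*K)) = (2 + K)/(2*K))
(Y(x(-3, -5)) + (q(8) - 1)/(24 + 22))**2 = ((1/2)*(2 - 3)/(-3) + (1 - 1)/(24 + 22))**2 = ((1/2)*(-1/3)*(-1) + 0/46)**2 = (1/6 + 0*(1/46))**2 = (1/6 + 0)**2 = (1/6)**2 = 1/36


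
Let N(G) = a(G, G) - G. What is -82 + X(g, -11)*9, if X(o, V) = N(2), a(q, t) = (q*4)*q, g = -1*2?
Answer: 44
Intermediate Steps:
g = -2
a(q, t) = 4*q**2 (a(q, t) = (4*q)*q = 4*q**2)
N(G) = -G + 4*G**2 (N(G) = 4*G**2 - G = -G + 4*G**2)
X(o, V) = 14 (X(o, V) = 2*(-1 + 4*2) = 2*(-1 + 8) = 2*7 = 14)
-82 + X(g, -11)*9 = -82 + 14*9 = -82 + 126 = 44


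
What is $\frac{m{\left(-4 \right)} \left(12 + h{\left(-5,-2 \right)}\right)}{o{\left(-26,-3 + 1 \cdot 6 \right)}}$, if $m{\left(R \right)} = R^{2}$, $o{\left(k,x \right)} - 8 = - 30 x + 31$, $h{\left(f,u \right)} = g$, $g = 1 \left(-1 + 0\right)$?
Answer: $- \frac{176}{51} \approx -3.451$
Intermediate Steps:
$g = -1$ ($g = 1 \left(-1\right) = -1$)
$h{\left(f,u \right)} = -1$
$o{\left(k,x \right)} = 39 - 30 x$ ($o{\left(k,x \right)} = 8 - \left(-31 + 30 x\right) = 39 - 30 x$)
$\frac{m{\left(-4 \right)} \left(12 + h{\left(-5,-2 \right)}\right)}{o{\left(-26,-3 + 1 \cdot 6 \right)}} = \frac{\left(-4\right)^{2} \left(12 - 1\right)}{39 - 30 \left(-3 + 1 \cdot 6\right)} = \frac{16 \cdot 11}{39 - 30 \left(-3 + 6\right)} = \frac{176}{39 - 90} = \frac{176}{-51} = 176 \left(- \frac{1}{51}\right) = - \frac{176}{51}$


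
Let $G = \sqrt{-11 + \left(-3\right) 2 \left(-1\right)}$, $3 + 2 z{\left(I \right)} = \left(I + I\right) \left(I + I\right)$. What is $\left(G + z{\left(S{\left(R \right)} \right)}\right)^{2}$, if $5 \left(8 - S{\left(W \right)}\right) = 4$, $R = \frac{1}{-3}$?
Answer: $\frac{26089381}{2500} + \frac{5109 i \sqrt{5}}{25} \approx 10436.0 + 456.96 i$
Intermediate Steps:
$R = - \frac{1}{3} \approx -0.33333$
$S{\left(W \right)} = \frac{36}{5}$ ($S{\left(W \right)} = 8 - \frac{4}{5} = \frac{36}{5}$)
$z{\left(I \right)} = - \frac{3}{2} + 2 I^{2}$ ($z{\left(I \right)} = - \frac{3}{2} + \frac{\left(I + I\right) \left(I + I\right)}{2} = - \frac{3}{2} + \frac{2 I 2 I}{2} = - \frac{3}{2} + \frac{4 I^{2}}{2} = - \frac{3}{2} + 2 I^{2}$)
$G = i \sqrt{5}$ ($G = \sqrt{-11 - -6} = \sqrt{-11 + 6} = \sqrt{-5} = i \sqrt{5} \approx 2.2361 i$)
$\left(G + z{\left(S{\left(R \right)} \right)}\right)^{2} = \left(i \sqrt{5} - \left(\frac{3}{2} - 2 \left(\frac{36}{5}\right)^{2}\right)\right)^{2} = \left(i \sqrt{5} + \left(- \frac{3}{2} + 2 \cdot \frac{1296}{25}\right)\right)^{2} = \left(i \sqrt{5} + \left(- \frac{3}{2} + \frac{2592}{25}\right)\right)^{2} = \left(i \sqrt{5} + \frac{5109}{50}\right)^{2} = \left(\frac{5109}{50} + i \sqrt{5}\right)^{2}$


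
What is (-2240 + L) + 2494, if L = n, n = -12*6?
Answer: 182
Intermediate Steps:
n = -72
L = -72
(-2240 + L) + 2494 = (-2240 - 72) + 2494 = -2312 + 2494 = 182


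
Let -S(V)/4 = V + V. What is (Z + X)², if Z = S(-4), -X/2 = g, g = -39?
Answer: 12100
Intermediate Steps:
X = 78 (X = -2*(-39) = 78)
S(V) = -8*V (S(V) = -4*(V + V) = -8*V)
Z = 32 (Z = -8*(-4) = 32)
(Z + X)² = (32 + 78)² = 110² = 12100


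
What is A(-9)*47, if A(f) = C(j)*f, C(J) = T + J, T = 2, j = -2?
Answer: 0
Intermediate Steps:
C(J) = 2 + J
A(f) = 0 (A(f) = (2 - 2)*f = 0*f = 0)
A(-9)*47 = 0*47 = 0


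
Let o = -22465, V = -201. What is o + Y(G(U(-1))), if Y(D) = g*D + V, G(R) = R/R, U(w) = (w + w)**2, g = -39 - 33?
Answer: -22738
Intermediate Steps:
g = -72
U(w) = 4*w**2 (U(w) = (2*w)**2 = 4*w**2)
G(R) = 1
Y(D) = -201 - 72*D (Y(D) = -72*D - 201 = -201 - 72*D)
o + Y(G(U(-1))) = -22465 + (-201 - 72*1) = -22465 + (-201 - 72) = -22465 - 273 = -22738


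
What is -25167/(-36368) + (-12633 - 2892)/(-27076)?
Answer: 311508723/246174992 ≈ 1.2654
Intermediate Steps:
-25167/(-36368) + (-12633 - 2892)/(-27076) = -25167*(-1/36368) - 15525*(-1/27076) = 25167/36368 + 15525/27076 = 311508723/246174992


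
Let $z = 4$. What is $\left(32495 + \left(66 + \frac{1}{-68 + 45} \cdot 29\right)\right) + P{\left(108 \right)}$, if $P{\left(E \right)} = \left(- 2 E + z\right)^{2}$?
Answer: $\frac{1782586}{23} \approx 77504.0$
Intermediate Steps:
$P{\left(E \right)} = \left(4 - 2 E\right)^{2}$ ($P{\left(E \right)} = \left(- 2 E + 4\right)^{2} = \left(4 - 2 E\right)^{2}$)
$\left(32495 + \left(66 + \frac{1}{-68 + 45} \cdot 29\right)\right) + P{\left(108 \right)} = \left(32495 + \left(66 + \frac{1}{-68 + 45} \cdot 29\right)\right) + 4 \left(-2 + 108\right)^{2} = \left(32495 + \left(66 + \frac{1}{-23} \cdot 29\right)\right) + 4 \cdot 106^{2} = \left(32495 + \left(66 - \frac{29}{23}\right)\right) + 4 \cdot 11236 = \left(32495 + \left(66 - \frac{29}{23}\right)\right) + 44944 = \left(32495 + \frac{1489}{23}\right) + 44944 = \frac{748874}{23} + 44944 = \frac{1782586}{23}$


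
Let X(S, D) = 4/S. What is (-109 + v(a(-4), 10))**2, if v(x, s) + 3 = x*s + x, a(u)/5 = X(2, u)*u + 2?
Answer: 195364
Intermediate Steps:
a(u) = 10 + 10*u (a(u) = 5*((4/2)*u + 2) = 5*((4*(1/2))*u + 2) = 5*(2*u + 2) = 5*(2 + 2*u) = 10 + 10*u)
v(x, s) = -3 + x + s*x (v(x, s) = -3 + (x*s + x) = -3 + (s*x + x) = -3 + (x + s*x) = -3 + x + s*x)
(-109 + v(a(-4), 10))**2 = (-109 + (-3 + (10 + 10*(-4)) + 10*(10 + 10*(-4))))**2 = (-109 + (-3 + (10 - 40) + 10*(10 - 40)))**2 = (-109 + (-3 - 30 + 10*(-30)))**2 = (-109 + (-3 - 30 - 300))**2 = (-109 - 333)**2 = (-442)**2 = 195364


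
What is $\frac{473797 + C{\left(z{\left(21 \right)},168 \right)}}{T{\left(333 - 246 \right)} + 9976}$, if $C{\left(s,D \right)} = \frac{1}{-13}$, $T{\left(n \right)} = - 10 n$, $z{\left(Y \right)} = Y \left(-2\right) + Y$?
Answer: $\frac{3079680}{59189} \approx 52.031$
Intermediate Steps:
$z{\left(Y \right)} = - Y$ ($z{\left(Y \right)} = - 2 Y + Y = - Y$)
$C{\left(s,D \right)} = - \frac{1}{13}$
$\frac{473797 + C{\left(z{\left(21 \right)},168 \right)}}{T{\left(333 - 246 \right)} + 9976} = \frac{473797 - \frac{1}{13}}{- 10 \left(333 - 246\right) + 9976} = \frac{6159360}{13 \left(- 10 \left(333 - 246\right) + 9976\right)} = \frac{6159360}{13 \left(\left(-10\right) 87 + 9976\right)} = \frac{6159360}{13 \left(-870 + 9976\right)} = \frac{6159360}{13 \cdot 9106} = \frac{6159360}{13} \cdot \frac{1}{9106} = \frac{3079680}{59189}$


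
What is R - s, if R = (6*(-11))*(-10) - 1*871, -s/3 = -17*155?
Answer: -8116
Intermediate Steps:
s = 7905 (s = -(-51)*155 = -3*(-2635) = 7905)
R = -211 (R = -66*(-10) - 871 = 660 - 871 = -211)
R - s = -211 - 1*7905 = -211 - 7905 = -8116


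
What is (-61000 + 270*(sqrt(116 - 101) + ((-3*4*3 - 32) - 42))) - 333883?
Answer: -424583 + 270*sqrt(15) ≈ -4.2354e+5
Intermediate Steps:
(-61000 + 270*(sqrt(116 - 101) + ((-3*4*3 - 32) - 42))) - 333883 = (-61000 + 270*(sqrt(15) + ((-12*3 - 32) - 42))) - 333883 = (-61000 + 270*(sqrt(15) + ((-36 - 32) - 42))) - 333883 = (-61000 + 270*(sqrt(15) + (-68 - 42))) - 333883 = (-61000 + 270*(sqrt(15) - 110)) - 333883 = (-61000 + 270*(-110 + sqrt(15))) - 333883 = (-61000 + (-29700 + 270*sqrt(15))) - 333883 = (-90700 + 270*sqrt(15)) - 333883 = -424583 + 270*sqrt(15)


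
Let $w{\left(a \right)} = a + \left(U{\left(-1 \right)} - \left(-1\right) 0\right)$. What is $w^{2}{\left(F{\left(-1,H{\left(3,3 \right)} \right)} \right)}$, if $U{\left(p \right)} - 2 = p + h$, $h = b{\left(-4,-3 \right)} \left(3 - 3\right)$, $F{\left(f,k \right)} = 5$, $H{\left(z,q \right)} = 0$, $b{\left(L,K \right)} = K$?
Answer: $36$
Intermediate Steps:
$h = 0$ ($h = - 3 \left(3 - 3\right) = \left(-3\right) 0 = 0$)
$U{\left(p \right)} = 2 + p$ ($U{\left(p \right)} = 2 + \left(p + 0\right) = 2 + p$)
$w{\left(a \right)} = 1 + a$ ($w{\left(a \right)} = a + \left(\left(2 - 1\right) - \left(-1\right) 0\right) = a + \left(1 - 0\right) = a + \left(1 + 0\right) = a + 1 = 1 + a$)
$w^{2}{\left(F{\left(-1,H{\left(3,3 \right)} \right)} \right)} = \left(1 + 5\right)^{2} = 6^{2} = 36$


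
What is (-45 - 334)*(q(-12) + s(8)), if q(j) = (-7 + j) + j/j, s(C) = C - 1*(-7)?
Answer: 1137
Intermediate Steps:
s(C) = 7 + C (s(C) = C + 7 = 7 + C)
q(j) = -6 + j (q(j) = (-7 + j) + 1 = -6 + j)
(-45 - 334)*(q(-12) + s(8)) = (-45 - 334)*((-6 - 12) + (7 + 8)) = -379*(-18 + 15) = -379*(-3) = 1137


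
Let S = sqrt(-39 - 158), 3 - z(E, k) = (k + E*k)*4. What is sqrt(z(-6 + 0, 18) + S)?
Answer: sqrt(363 + I*sqrt(197)) ≈ 19.056 + 0.3683*I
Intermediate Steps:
z(E, k) = 3 - 4*k - 4*E*k (z(E, k) = 3 - (k + E*k)*4 = 3 - (4*k + 4*E*k) = 3 + (-4*k - 4*E*k) = 3 - 4*k - 4*E*k)
S = I*sqrt(197) (S = sqrt(-197) = I*sqrt(197) ≈ 14.036*I)
sqrt(z(-6 + 0, 18) + S) = sqrt((3 - 4*18 - 4*(-6 + 0)*18) + I*sqrt(197)) = sqrt((3 - 72 - 4*(-6)*18) + I*sqrt(197)) = sqrt((3 - 72 + 432) + I*sqrt(197)) = sqrt(363 + I*sqrt(197))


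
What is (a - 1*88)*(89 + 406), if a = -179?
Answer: -132165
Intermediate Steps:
(a - 1*88)*(89 + 406) = (-179 - 1*88)*(89 + 406) = (-179 - 88)*495 = -267*495 = -132165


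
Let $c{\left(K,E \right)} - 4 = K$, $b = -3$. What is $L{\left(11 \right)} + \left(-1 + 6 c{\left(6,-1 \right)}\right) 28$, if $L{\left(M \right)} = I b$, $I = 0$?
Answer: $1652$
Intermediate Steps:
$c{\left(K,E \right)} = 4 + K$
$L{\left(M \right)} = 0$ ($L{\left(M \right)} = 0 \left(-3\right) = 0$)
$L{\left(11 \right)} + \left(-1 + 6 c{\left(6,-1 \right)}\right) 28 = 0 + \left(-1 + 6 \left(4 + 6\right)\right) 28 = 0 + \left(-1 + 6 \cdot 10\right) 28 = 0 + \left(-1 + 60\right) 28 = 0 + 59 \cdot 28 = 0 + 1652 = 1652$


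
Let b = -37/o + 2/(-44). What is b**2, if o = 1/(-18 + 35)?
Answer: 191517921/484 ≈ 3.9570e+5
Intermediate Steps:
o = 1/17 ≈ 0.058824
b = -13839/22 (b = -37/1/17 + 2/(-44) = -37*17 + 2*(-1/44) = -629 - 1/22 = -13839/22 ≈ -629.04)
b**2 = (-13839/22)**2 = 191517921/484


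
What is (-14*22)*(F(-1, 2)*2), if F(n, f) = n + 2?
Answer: -616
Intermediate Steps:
F(n, f) = 2 + n
(-14*22)*(F(-1, 2)*2) = (-14*22)*((2 - 1)*2) = -308*2 = -616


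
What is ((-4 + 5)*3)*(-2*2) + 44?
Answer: 32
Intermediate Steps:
((-4 + 5)*3)*(-2*2) + 44 = (1*3)*(-4) + 44 = 3*(-4) + 44 = -12 + 44 = 32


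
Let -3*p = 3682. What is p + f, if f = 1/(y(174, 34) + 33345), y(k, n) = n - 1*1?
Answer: -40965931/33378 ≈ -1227.3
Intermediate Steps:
p = -3682/3 (p = -1/3*3682 = -3682/3 ≈ -1227.3)
y(k, n) = -1 + n (y(k, n) = n - 1 = -1 + n)
f = 1/33378 (f = 1/((-1 + 34) + 33345) = 1/(33 + 33345) = 1/33378 ≈ 2.9960e-5)
p + f = -3682/3 + 1/33378 = -40965931/33378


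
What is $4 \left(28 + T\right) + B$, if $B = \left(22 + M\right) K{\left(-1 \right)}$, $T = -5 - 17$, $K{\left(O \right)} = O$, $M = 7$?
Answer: $-5$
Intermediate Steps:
$T = -22$ ($T = -5 - 17 = -22$)
$B = -29$ ($B = \left(22 + 7\right) \left(-1\right) = 29 \left(-1\right) = -29$)
$4 \left(28 + T\right) + B = 4 \left(28 - 22\right) - 29 = 4 \cdot 6 - 29 = 24 - 29 = -5$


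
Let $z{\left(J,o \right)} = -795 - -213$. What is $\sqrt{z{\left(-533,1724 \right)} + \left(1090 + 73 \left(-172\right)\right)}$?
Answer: $4 i \sqrt{753} \approx 109.76 i$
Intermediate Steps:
$z{\left(J,o \right)} = -582$ ($z{\left(J,o \right)} = -795 + 213 = -582$)
$\sqrt{z{\left(-533,1724 \right)} + \left(1090 + 73 \left(-172\right)\right)} = \sqrt{-582 + \left(1090 + 73 \left(-172\right)\right)} = \sqrt{-582 + \left(1090 - 12556\right)} = \sqrt{-582 - 11466} = \sqrt{-12048} = 4 i \sqrt{753}$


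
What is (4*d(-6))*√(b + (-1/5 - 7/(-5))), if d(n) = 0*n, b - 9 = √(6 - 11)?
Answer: 0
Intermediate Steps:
b = 9 + I*√5 (b = 9 + √(6 - 11) = 9 + √(-5) = 9 + I*√5 ≈ 9.0 + 2.2361*I)
d(n) = 0
(4*d(-6))*√(b + (-1/5 - 7/(-5))) = (4*0)*√((9 + I*√5) + (-1/5 - 7/(-5))) = 0*√((9 + I*√5) + (-1*⅕ - 7*(-⅕))) = 0*√((9 + I*√5) + (-⅕ + 7/5)) = 0*√((9 + I*√5) + 6/5) = 0*√(51/5 + I*√5) = 0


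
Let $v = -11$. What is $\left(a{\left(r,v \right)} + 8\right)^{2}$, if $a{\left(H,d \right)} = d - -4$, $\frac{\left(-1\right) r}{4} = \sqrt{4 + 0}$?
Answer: $1$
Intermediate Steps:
$r = -8$ ($r = - 4 \sqrt{4 + 0} = - 4 \sqrt{4} = \left(-4\right) 2 = -8$)
$a{\left(H,d \right)} = 4 + d$ ($a{\left(H,d \right)} = d + 4 = 4 + d$)
$\left(a{\left(r,v \right)} + 8\right)^{2} = \left(\left(4 - 11\right) + 8\right)^{2} = \left(-7 + 8\right)^{2} = 1^{2} = 1$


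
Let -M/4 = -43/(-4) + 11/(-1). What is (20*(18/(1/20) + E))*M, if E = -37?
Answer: 6460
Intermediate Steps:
M = 1 (M = -4*(-43/(-4) + 11/(-1)) = -4*(-43*(-¼) + 11*(-1)) = -4*(43/4 - 11) = -4*(-¼) = 1)
(20*(18/(1/20) + E))*M = (20*(18/(1/20) - 37))*1 = (20*(18*20 - 37))*1 = (20*(360 - 37))*1 = (20*323)*1 = 6460*1 = 6460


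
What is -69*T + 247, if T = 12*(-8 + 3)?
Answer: 4387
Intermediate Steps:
T = -60 (T = 12*(-5) = -60)
-69*T + 247 = -69*(-60) + 247 = 4140 + 247 = 4387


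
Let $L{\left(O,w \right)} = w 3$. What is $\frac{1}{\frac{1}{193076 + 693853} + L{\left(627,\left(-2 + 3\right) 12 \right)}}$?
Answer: $\frac{886929}{31929445} \approx 0.027778$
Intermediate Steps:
$L{\left(O,w \right)} = 3 w$
$\frac{1}{\frac{1}{193076 + 693853} + L{\left(627,\left(-2 + 3\right) 12 \right)}} = \frac{1}{\frac{1}{193076 + 693853} + 3 \left(-2 + 3\right) 12} = \frac{1}{\frac{1}{886929} + 3 \cdot 1 \cdot 12} = \frac{1}{\frac{1}{886929} + 3 \cdot 12} = \frac{1}{\frac{1}{886929} + 36} = \frac{1}{\frac{31929445}{886929}} = \frac{886929}{31929445}$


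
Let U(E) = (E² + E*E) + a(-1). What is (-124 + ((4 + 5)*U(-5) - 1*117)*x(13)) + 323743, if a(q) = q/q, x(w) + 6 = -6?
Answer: 319515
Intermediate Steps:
x(w) = -12 (x(w) = -6 - 6 = -12)
a(q) = 1
U(E) = 1 + 2*E² (U(E) = (E² + E*E) + 1 = (E² + E²) + 1 = 2*E² + 1 = 1 + 2*E²)
(-124 + ((4 + 5)*U(-5) - 1*117)*x(13)) + 323743 = (-124 + ((4 + 5)*(1 + 2*(-5)²) - 1*117)*(-12)) + 323743 = (-124 + (9*(1 + 2*25) - 117)*(-12)) + 323743 = (-124 + (9*(1 + 50) - 117)*(-12)) + 323743 = (-124 + (9*51 - 117)*(-12)) + 323743 = (-124 + (459 - 117)*(-12)) + 323743 = (-124 + 342*(-12)) + 323743 = (-124 - 4104) + 323743 = -4228 + 323743 = 319515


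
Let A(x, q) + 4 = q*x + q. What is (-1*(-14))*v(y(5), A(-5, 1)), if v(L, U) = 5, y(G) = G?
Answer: 70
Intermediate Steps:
A(x, q) = -4 + q + q*x (A(x, q) = -4 + (q*x + q) = -4 + (q + q*x) = -4 + q + q*x)
(-1*(-14))*v(y(5), A(-5, 1)) = -1*(-14)*5 = 14*5 = 70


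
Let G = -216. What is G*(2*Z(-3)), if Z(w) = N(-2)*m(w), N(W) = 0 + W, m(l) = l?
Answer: -2592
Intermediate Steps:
N(W) = W
Z(w) = -2*w
G*(2*Z(-3)) = -432*(-2*(-3)) = -432*6 = -216*12 = -2592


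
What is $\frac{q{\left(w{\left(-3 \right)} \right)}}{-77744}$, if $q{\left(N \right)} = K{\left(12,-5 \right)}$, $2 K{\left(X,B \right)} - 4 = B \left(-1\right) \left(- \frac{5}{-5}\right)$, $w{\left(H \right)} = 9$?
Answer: $- \frac{9}{155488} \approx -5.7882 \cdot 10^{-5}$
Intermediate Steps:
$K{\left(X,B \right)} = 2 - \frac{B}{2}$ ($K{\left(X,B \right)} = 2 + \frac{B \left(-1\right) \left(- \frac{5}{-5}\right)}{2} = 2 + \frac{- B \left(\left(-5\right) \left(- \frac{1}{5}\right)\right)}{2} = 2 + \frac{- B 1}{2} = 2 + \frac{\left(-1\right) B}{2} = 2 - \frac{B}{2}$)
$q{\left(N \right)} = \frac{9}{2}$ ($q{\left(N \right)} = 2 - - \frac{5}{2} = 2 + \frac{5}{2} = \frac{9}{2}$)
$\frac{q{\left(w{\left(-3 \right)} \right)}}{-77744} = \frac{9}{2 \left(-77744\right)} = \frac{9}{2} \left(- \frac{1}{77744}\right) = - \frac{9}{155488}$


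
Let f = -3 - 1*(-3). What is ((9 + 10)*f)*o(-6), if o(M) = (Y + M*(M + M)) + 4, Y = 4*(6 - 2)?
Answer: 0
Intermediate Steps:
Y = 16 (Y = 4*4 = 16)
f = 0 (f = -3 + 3 = 0)
o(M) = 20 + 2*M**2 (o(M) = (16 + M*(M + M)) + 4 = (16 + M*(2*M)) + 4 = (16 + 2*M**2) + 4 = 20 + 2*M**2)
((9 + 10)*f)*o(-6) = ((9 + 10)*0)*(20 + 2*(-6)**2) = (19*0)*(20 + 2*36) = 0*(20 + 72) = 0*92 = 0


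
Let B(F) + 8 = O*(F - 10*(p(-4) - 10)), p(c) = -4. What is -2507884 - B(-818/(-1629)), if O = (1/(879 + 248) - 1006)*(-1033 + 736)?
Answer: -9074841456826/203987 ≈ -4.4487e+7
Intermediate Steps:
O = 336727017/1127 (O = (1/1127 - 1006)*(-297) = -1133761/1127*(-297) = 336727017/1127 ≈ 2.9878e+5)
B(F) = 6734539052/161 + 336727017*F/1127 (B(F) = -8 + 336727017*(F - 10*(-4 - 10))/1127 = -8 + 336727017*(F - 10*(-14))/1127 = -8 + 336727017*(F + 140)/1127 = -8 + 336727017*(140 + F)/1127 = -8 + (6734540340/161 + 336727017*F/1127) = 6734539052/161 + 336727017*F/1127)
-2507884 - B(-818/(-1629)) = -2507884 - (6734539052/161 + 336727017*(-818/(-1629))/1127) = -2507884 - (6734539052/161 + 336727017*(-818*(-1/1629))/1127) = -2507884 - (6734539052/161 + (336727017/1127)*(818/1629)) = -2507884 - (6734539052/161 + 30604744434/203987) = -2507884 - 1*8563265723318/203987 = -2507884 - 8563265723318/203987 = -9074841456826/203987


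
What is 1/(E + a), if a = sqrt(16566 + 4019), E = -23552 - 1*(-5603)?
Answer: -17949/322146016 - sqrt(20585)/322146016 ≈ -5.6162e-5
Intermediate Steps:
E = -17949 (E = -23552 + 5603 = -17949)
a = sqrt(20585) ≈ 143.47
1/(E + a) = 1/(-17949 + sqrt(20585))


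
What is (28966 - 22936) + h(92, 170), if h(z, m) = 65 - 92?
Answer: 6003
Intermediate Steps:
h(z, m) = -27
(28966 - 22936) + h(92, 170) = (28966 - 22936) - 27 = 6030 - 27 = 6003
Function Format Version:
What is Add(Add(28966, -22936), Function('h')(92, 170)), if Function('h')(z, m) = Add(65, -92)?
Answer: 6003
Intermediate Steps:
Function('h')(z, m) = -27
Add(Add(28966, -22936), Function('h')(92, 170)) = Add(Add(28966, -22936), -27) = Add(6030, -27) = 6003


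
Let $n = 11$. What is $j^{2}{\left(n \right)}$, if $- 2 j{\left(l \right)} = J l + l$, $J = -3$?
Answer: $121$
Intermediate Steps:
$j{\left(l \right)} = l$ ($j{\left(l \right)} = - \frac{- 3 l + l}{2} = - \frac{\left(-2\right) l}{2} = l$)
$j^{2}{\left(n \right)} = 11^{2} = 121$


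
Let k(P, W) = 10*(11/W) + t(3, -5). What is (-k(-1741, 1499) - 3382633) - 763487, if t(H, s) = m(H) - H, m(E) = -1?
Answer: -6215027994/1499 ≈ -4.1461e+6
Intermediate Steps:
t(H, s) = -1 - H
k(P, W) = -4 + 110/W (k(P, W) = 10*(11/W) + (-1 - 1*3) = 110/W + (-1 - 3) = 110/W - 4 = -4 + 110/W)
(-k(-1741, 1499) - 3382633) - 763487 = (-(-4 + 110/1499) - 3382633) - 763487 = (-1*(-5886/1499) - 3382633) - 763487 = (5886/1499 - 3382633) - 763487 = -5070560981/1499 - 763487 = -6215027994/1499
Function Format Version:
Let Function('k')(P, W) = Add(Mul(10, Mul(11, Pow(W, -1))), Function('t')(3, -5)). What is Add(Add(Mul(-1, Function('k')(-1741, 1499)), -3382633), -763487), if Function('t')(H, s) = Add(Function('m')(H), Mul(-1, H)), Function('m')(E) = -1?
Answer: Rational(-6215027994, 1499) ≈ -4.1461e+6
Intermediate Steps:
Function('t')(H, s) = Add(-1, Mul(-1, H))
Function('k')(P, W) = Add(-4, Mul(110, Pow(W, -1))) (Function('k')(P, W) = Add(Mul(10, Mul(11, Pow(W, -1))), Add(-1, Mul(-1, 3))) = Add(Mul(110, Pow(W, -1)), Add(-1, -3)) = Add(Mul(110, Pow(W, -1)), -4) = Add(-4, Mul(110, Pow(W, -1))))
Add(Add(Mul(-1, Function('k')(-1741, 1499)), -3382633), -763487) = Add(Add(Mul(-1, Add(-4, Mul(110, Pow(1499, -1)))), -3382633), -763487) = Add(Add(Mul(-1, Add(-4, Mul(110, Rational(1, 1499)))), -3382633), -763487) = Add(Add(Mul(-1, Add(-4, Rational(110, 1499))), -3382633), -763487) = Add(Add(Mul(-1, Rational(-5886, 1499)), -3382633), -763487) = Add(Add(Rational(5886, 1499), -3382633), -763487) = Add(Rational(-5070560981, 1499), -763487) = Rational(-6215027994, 1499)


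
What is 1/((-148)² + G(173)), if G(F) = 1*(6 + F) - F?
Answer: 1/21910 ≈ 4.5641e-5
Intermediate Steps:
G(F) = 6 (G(F) = (6 + F) - F = 6)
1/((-148)² + G(173)) = 1/((-148)² + 6) = 1/(21904 + 6) = 1/21910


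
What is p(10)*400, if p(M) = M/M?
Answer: 400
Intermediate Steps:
p(M) = 1
p(10)*400 = 1*400 = 400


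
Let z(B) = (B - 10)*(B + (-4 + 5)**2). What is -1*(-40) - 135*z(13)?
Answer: -5630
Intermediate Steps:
z(B) = (1 + B)*(-10 + B) (z(B) = (-10 + B)*(B + 1**2) = (-10 + B)*(B + 1) = (-10 + B)*(1 + B) = (1 + B)*(-10 + B))
-1*(-40) - 135*z(13) = -1*(-40) - 135*(-10 + 13**2 - 9*13) = 40 - 135*(-10 + 169 - 117) = 40 - 135*42 = 40 - 5670 = -5630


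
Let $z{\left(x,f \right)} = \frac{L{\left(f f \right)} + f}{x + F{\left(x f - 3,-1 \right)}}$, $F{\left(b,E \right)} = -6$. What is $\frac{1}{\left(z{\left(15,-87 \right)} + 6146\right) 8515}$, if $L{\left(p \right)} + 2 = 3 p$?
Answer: $\frac{9}{663590980} \approx 1.3563 \cdot 10^{-8}$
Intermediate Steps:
$L{\left(p \right)} = -2 + 3 p$
$z{\left(x,f \right)} = \frac{-2 + f + 3 f^{2}}{-6 + x}$ ($z{\left(x,f \right)} = \frac{\left(-2 + 3 f f\right) + f}{x - 6} = \frac{\left(-2 + 3 f^{2}\right) + f}{-6 + x} = \frac{-2 + f + 3 f^{2}}{-6 + x}$)
$\frac{1}{\left(z{\left(15,-87 \right)} + 6146\right) 8515} = \frac{1}{\left(\frac{-2 - 87 + 3 \left(-87\right)^{2}}{-6 + 15} + 6146\right) 8515} = \frac{1}{\frac{-2 - 87 + 3 \cdot 7569}{9} + 6146} \cdot \frac{1}{8515} = \frac{1}{\frac{-2 - 87 + 22707}{9} + 6146} \cdot \frac{1}{8515} = \frac{1}{\frac{1}{9} \cdot 22618 + 6146} \cdot \frac{1}{8515} = \frac{1}{\frac{22618}{9} + 6146} \cdot \frac{1}{8515} = \frac{1}{\frac{77932}{9}} \cdot \frac{1}{8515} = \frac{9}{77932} \cdot \frac{1}{8515} = \frac{9}{663590980}$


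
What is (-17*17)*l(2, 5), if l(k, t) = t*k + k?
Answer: -3468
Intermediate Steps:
l(k, t) = k + k*t (l(k, t) = k*t + k = k + k*t)
(-17*17)*l(2, 5) = (-17*17)*(2*(1 + 5)) = -578*6 = -289*12 = -3468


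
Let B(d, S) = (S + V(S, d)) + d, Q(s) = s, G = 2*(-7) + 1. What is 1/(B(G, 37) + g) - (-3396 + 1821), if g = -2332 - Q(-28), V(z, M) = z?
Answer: 3532724/2243 ≈ 1575.0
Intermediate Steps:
G = -13 (G = -14 + 1 = -13)
B(d, S) = d + 2*S (B(d, S) = (S + S) + d = 2*S + d = d + 2*S)
g = -2304 (g = -2332 - 1*(-28) = -2332 + 28 = -2304)
1/(B(G, 37) + g) - (-3396 + 1821) = 1/((-13 + 2*37) - 2304) - (-3396 + 1821) = 1/((-13 + 74) - 2304) - 1*(-1575) = 1/(61 - 2304) + 1575 = 1/(-2243) + 1575 = -1/2243 + 1575 = 3532724/2243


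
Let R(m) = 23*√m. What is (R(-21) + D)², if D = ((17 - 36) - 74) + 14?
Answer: (79 - 23*I*√21)² ≈ -4868.0 - 16653.0*I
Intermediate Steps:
D = -79 (D = (-19 - 74) + 14 = -93 + 14 = -79)
(R(-21) + D)² = (23*√(-21) - 79)² = (23*(I*√21) - 79)² = (23*I*√21 - 79)² = (-79 + 23*I*√21)²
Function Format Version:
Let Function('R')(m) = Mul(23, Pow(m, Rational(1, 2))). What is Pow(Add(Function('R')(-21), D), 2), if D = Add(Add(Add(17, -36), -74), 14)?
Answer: Pow(Add(79, Mul(-23, I, Pow(21, Rational(1, 2)))), 2) ≈ Add(-4868.0, Mul(-16653., I))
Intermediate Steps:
D = -79 (D = Add(Add(-19, -74), 14) = Add(-93, 14) = -79)
Pow(Add(Function('R')(-21), D), 2) = Pow(Add(Mul(23, Pow(-21, Rational(1, 2))), -79), 2) = Pow(Add(Mul(23, Mul(I, Pow(21, Rational(1, 2)))), -79), 2) = Pow(Add(Mul(23, I, Pow(21, Rational(1, 2))), -79), 2) = Pow(Add(-79, Mul(23, I, Pow(21, Rational(1, 2)))), 2)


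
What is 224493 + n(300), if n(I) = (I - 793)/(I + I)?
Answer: 134695307/600 ≈ 2.2449e+5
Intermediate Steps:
n(I) = (-793 + I)/(2*I) (n(I) = (-793 + I)/((2*I)) = (-793 + I)*(1/(2*I)) = (-793 + I)/(2*I))
224493 + n(300) = 224493 + (1/2)*(-793 + 300)/300 = 224493 + (1/2)*(1/300)*(-493) = 224493 - 493/600 = 134695307/600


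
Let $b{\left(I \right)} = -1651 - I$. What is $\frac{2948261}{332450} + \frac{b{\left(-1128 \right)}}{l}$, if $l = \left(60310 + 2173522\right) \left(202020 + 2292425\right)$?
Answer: $\frac{1642821463090515429}{185246826997413800} \approx 8.8683$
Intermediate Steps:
$l = 5572171063240$ ($l = 2233832 \cdot 2494445 = 5572171063240$)
$\frac{2948261}{332450} + \frac{b{\left(-1128 \right)}}{l} = \frac{2948261}{332450} + \frac{-1651 - -1128}{5572171063240} = 2948261 \cdot \frac{1}{332450} + \left(-1651 + 1128\right) \frac{1}{5572171063240} = \frac{2948261}{332450} - \frac{523}{5572171063240} = \frac{1642821463090515429}{185246826997413800}$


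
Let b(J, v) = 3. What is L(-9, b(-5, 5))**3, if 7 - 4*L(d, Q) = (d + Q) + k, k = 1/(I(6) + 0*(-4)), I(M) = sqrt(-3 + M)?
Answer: (39 - sqrt(3))**3/1728 ≈ 29.955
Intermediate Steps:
k = sqrt(3)/3 (k = 1/(sqrt(-3 + 6) + 0*(-4)) = 1/(sqrt(3) + 0) = 1/(sqrt(3)) = sqrt(3)/3 ≈ 0.57735)
L(d, Q) = 7/4 - Q/4 - d/4 - sqrt(3)/12 (L(d, Q) = 7/4 - ((d + Q) + sqrt(3)/3)/4 = 7/4 - ((Q + d) + sqrt(3)/3)/4 = 7/4 - (Q + d + sqrt(3)/3)/4 = 7/4 + (-Q/4 - d/4 - sqrt(3)/12) = 7/4 - Q/4 - d/4 - sqrt(3)/12)
L(-9, b(-5, 5))**3 = (7/4 - 1/4*3 - 1/4*(-9) - sqrt(3)/12)**3 = (7/4 - 3/4 + 9/4 - sqrt(3)/12)**3 = (13/4 - sqrt(3)/12)**3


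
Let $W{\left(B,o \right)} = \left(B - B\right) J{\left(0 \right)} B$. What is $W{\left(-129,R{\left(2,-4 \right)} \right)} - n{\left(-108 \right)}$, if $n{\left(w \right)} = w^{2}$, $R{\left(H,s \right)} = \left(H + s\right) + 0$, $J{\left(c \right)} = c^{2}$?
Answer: $-11664$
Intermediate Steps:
$R{\left(H,s \right)} = H + s$
$W{\left(B,o \right)} = 0$ ($W{\left(B,o \right)} = \left(B - B\right) 0^{2} B = 0 \cdot 0 B = 0 B = 0$)
$W{\left(-129,R{\left(2,-4 \right)} \right)} - n{\left(-108 \right)} = 0 - \left(-108\right)^{2} = 0 - 11664 = -11664$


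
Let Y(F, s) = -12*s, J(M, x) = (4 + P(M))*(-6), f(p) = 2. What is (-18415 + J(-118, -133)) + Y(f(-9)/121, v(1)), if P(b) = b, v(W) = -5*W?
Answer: -17671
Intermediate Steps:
J(M, x) = -24 - 6*M (J(M, x) = (4 + M)*(-6) = -24 - 6*M)
(-18415 + J(-118, -133)) + Y(f(-9)/121, v(1)) = (-18415 + (-24 - 6*(-118))) - (-60) = (-18415 + (-24 + 708)) - 12*(-5) = (-18415 + 684) + 60 = -17731 + 60 = -17671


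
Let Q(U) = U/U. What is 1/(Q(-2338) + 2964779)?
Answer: 1/2964780 ≈ 3.3729e-7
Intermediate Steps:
Q(U) = 1
1/(Q(-2338) + 2964779) = 1/(1 + 2964779) = 1/2964780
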